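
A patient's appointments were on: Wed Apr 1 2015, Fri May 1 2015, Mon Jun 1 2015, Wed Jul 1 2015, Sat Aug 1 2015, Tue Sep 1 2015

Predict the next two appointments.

Thu Oct 1 2015, Sun Nov 1 2015

Gaps: 30, 31, 30, 31, 31 days — not constant. Every event is on the 1st of the month.
Pattern: the 1st of each month.
October 2015: Thu Oct 1 2015.
November 2015: Sun Nov 1 2015.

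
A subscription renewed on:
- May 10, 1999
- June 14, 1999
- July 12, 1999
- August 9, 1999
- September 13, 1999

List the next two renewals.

October 11, 1999; November 8, 1999

All dates are Mondays, 35, 28, 28, 35 days apart.
Specifically, the 2nd Monday of each month.
October 1999 — 2nd Monday is October 11, 1999.
2nd Monday of November 1999: November 8, 1999.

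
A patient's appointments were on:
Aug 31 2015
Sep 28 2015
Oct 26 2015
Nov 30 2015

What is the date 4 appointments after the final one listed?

Every date is a Monday; gaps 28, 28, 35 days.
Each is the last Monday of its month (at least one falls on the 29th or later, ruling out '4th Monday').
December 2015 ends with Monday Dec 28 2015.
January 2016 ends with Monday Jan 25 2016.
Last Monday of February 2016: Feb 29 2016.
Last Monday of March 2016: Mar 28 2016.

Mar 28 2016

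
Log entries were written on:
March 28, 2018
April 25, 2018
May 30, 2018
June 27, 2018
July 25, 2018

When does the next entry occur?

All Wednesdays; the gaps (28, 35, 28, 28) vary with month length.
This is the last Wednesday of each month.
August 2018 ends with Wednesday August 29, 2018.

August 29, 2018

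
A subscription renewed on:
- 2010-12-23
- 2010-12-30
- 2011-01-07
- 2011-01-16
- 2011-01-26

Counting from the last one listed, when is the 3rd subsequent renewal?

2011-03-03

Intervals are 7, 8, 9, 10 days — an arithmetic progression with common difference 1.
Next gap: 11 days. 2011-01-26 + 11 days = 2011-02-06.
Next gap: 12 days. 2011-02-06 + 12 days = 2011-02-18.
Next gap: 13 days. 2011-02-18 + 13 days = 2011-03-03.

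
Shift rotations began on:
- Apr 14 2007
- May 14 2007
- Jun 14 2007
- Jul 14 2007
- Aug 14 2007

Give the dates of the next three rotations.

Gaps: 30, 31, 30, 31 days — not constant. Every event is on the 14th of the month.
Pattern: the 14th of each month.
Next: September 2007 → Sep 14 2007.
October 2007: Oct 14 2007.
November 2007: Nov 14 2007.

Sep 14 2007, Oct 14 2007, Nov 14 2007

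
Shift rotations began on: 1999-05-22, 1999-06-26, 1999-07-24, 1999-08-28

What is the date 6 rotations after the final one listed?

2000-02-26

These are Saturdays at 28- or 35-day spacing (35, 28, 35).
The pattern: 4th Saturday of the month.
September 1999 — 4th Saturday is 1999-09-25.
October 1999 — 4th Saturday is 1999-10-23.
4th Saturday of November 1999: 1999-11-27.
December 1999 — 4th Saturday is 1999-12-25.
January 2000 — 4th Saturday is 2000-01-22.
4th Saturday of February 2000: 2000-02-26.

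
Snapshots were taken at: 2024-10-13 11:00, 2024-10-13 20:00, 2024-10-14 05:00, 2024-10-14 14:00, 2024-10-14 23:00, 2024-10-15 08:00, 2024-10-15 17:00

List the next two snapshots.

The interval is a steady 9 hours (9, 9, 9, 9, 9, 9).
2024-10-15 17:00 + 9 h = 2024-10-16 02:00.
2024-10-16 02:00 + 9 h = 2024-10-16 11:00.

2024-10-16 02:00, 2024-10-16 11:00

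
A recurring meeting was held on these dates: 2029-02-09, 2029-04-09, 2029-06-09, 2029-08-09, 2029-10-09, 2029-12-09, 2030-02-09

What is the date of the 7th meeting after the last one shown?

2031-04-09

The day-of-month is always 9 (59, 61, 61, 61, 61, 62 days between events).
So this recurs on the 9th of every 2 months.
Next: April 2030 → 2030-04-09.
Next: June 2030 → 2030-06-09.
August 2030: 2030-08-09.
Next: October 2030 → 2030-10-09.
December 2030: 2030-12-09.
February 2031: 2031-02-09.
Next: April 2031 → 2031-04-09.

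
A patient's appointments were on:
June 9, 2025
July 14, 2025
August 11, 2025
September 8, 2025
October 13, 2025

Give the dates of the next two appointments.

Gaps: 35, 28, 28, 35 days — a mix of 28 and 35. Every date is a Monday.
Each is the 2nd Monday of its month.
2nd Monday of November 2025: November 10, 2025.
December 2025 — 2nd Monday is December 8, 2025.

November 10, 2025; December 8, 2025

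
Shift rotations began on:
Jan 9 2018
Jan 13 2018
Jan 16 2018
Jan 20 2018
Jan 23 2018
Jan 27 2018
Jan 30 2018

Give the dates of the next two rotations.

Every event lands on a Tuesday or Saturday (gaps cycle 4, 3, 4, 3, 4, 3).
So the schedule is: every Tuesday and Saturday.
Next Saturday: Feb 3 2018.
The following Tuesday is Feb 6 2018.

Feb 3 2018, Feb 6 2018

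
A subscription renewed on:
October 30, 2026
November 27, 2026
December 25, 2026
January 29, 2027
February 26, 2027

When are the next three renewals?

Every date is a Friday; gaps 28, 28, 35, 28 days.
Each is the last Friday of its month (at least one falls on the 29th or later, ruling out '4th Friday').
Last Friday of March 2027: March 26, 2027.
Last Friday of April 2027: April 30, 2027.
May 2027 ends with Friday May 28, 2027.

March 26, 2027; April 30, 2027; May 28, 2027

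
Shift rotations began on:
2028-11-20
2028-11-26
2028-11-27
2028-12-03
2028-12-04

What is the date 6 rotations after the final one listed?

2028-12-25

The gap pattern 6, 1, 6, 1 repeats every 2 events.
These are the Mondays and Sundays of each week.
Next Sunday: 2028-12-10.
The following Monday is 2028-12-11.
The following Sunday is 2028-12-17.
Next Monday: 2028-12-18.
Next Sunday: 2028-12-24.
Next Monday: 2028-12-25.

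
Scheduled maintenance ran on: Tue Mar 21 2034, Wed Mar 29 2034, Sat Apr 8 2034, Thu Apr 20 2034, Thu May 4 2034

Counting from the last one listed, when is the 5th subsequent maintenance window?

The spacing grows by 2 each time: 8, 10, 12, 14 days.
Next gap: 16 days. Thu May 4 2034 + 16 days = Sat May 20 2034.
Next gap: 18 days. Sat May 20 2034 + 18 days = Wed Jun 7 2034.
Next gap: 20 days. Wed Jun 7 2034 + 20 days = Tue Jun 27 2034.
Next gap: 22 days. Tue Jun 27 2034 + 22 days = Wed Jul 19 2034.
Next gap: 24 days. Wed Jul 19 2034 + 24 days = Sat Aug 12 2034.

Sat Aug 12 2034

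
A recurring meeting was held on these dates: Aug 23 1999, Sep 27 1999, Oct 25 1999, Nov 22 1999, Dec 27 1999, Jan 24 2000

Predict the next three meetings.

These are Mondays at 28- or 35-day spacing (35, 28, 28, 35, 28).
The pattern: 4th Monday of the month.
4th Monday of February 2000: Feb 28 2000.
4th Monday of March 2000: Mar 27 2000.
April 2000 — 4th Monday is Apr 24 2000.

Feb 28 2000, Mar 27 2000, Apr 24 2000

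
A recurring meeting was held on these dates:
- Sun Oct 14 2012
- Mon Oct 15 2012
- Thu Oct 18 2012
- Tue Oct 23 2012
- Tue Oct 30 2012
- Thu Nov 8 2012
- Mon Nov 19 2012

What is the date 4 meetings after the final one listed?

Gaps: 1, 3, 5, 7, 9, 11 days — each gap is 2 larger than the previous one.
Next gap: 13 days. Mon Nov 19 2012 + 13 days = Sun Dec 2 2012.
Next gap: 15 days. Sun Dec 2 2012 + 15 days = Mon Dec 17 2012.
Next gap: 17 days. Mon Dec 17 2012 + 17 days = Thu Jan 3 2013.
Next gap: 19 days. Thu Jan 3 2013 + 19 days = Tue Jan 22 2013.

Tue Jan 22 2013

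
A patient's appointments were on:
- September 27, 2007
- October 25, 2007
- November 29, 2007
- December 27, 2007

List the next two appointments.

Every date is a Thursday; gaps 28, 35, 28 days.
Each is the last Thursday of its month (at least one falls on the 29th or later, ruling out '4th Thursday').
January 2008 ends with Thursday January 31, 2008.
February 2008 ends with Thursday February 28, 2008.

January 31, 2008; February 28, 2008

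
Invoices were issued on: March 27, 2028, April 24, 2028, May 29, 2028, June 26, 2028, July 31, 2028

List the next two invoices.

August 28, 2028; September 25, 2028

All Mondays; the gaps (28, 35, 28, 35) vary with month length.
This is the last Monday of each month.
Last Monday of August 2028: August 28, 2028.
September 2028 ends with Monday September 25, 2028.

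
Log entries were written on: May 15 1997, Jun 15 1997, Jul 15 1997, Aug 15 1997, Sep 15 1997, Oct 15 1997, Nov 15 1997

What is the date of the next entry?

Gaps: 31, 30, 31, 31, 30, 31 days — not constant. Every event is on the 15th of the month.
Pattern: the 15th of each month.
Next: December 1997 → Dec 15 1997.

Dec 15 1997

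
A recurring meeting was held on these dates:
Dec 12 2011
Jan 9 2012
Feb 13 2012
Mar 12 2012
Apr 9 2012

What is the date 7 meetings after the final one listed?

Nov 12 2012

Gaps: 28, 35, 28, 28 days — a mix of 28 and 35. Every date is a Monday.
Each is the 2nd Monday of its month.
May 2012 — 2nd Monday is May 14 2012.
June 2012 — 2nd Monday is Jun 11 2012.
July 2012 — 2nd Monday is Jul 9 2012.
2nd Monday of August 2012: Aug 13 2012.
2nd Monday of September 2012: Sep 10 2012.
2nd Monday of October 2012: Oct 8 2012.
November 2012 — 2nd Monday is Nov 12 2012.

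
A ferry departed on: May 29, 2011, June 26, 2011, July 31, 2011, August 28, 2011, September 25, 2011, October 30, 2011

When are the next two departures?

November 27, 2011; December 25, 2011

All Sundays; the gaps (28, 35, 28, 28, 35) vary with month length.
This is the last Sunday of each month.
November 2011 ends with Sunday November 27, 2011.
December 2011 ends with Sunday December 25, 2011.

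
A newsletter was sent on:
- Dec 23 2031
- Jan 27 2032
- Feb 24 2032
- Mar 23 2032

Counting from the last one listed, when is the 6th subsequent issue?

These are Tuesdays at 28- or 35-day spacing (35, 28, 28).
The pattern: 4th Tuesday of the month.
April 2032 — 4th Tuesday is Apr 27 2032.
May 2032 — 4th Tuesday is May 25 2032.
June 2032 — 4th Tuesday is Jun 22 2032.
July 2032 — 4th Tuesday is Jul 27 2032.
4th Tuesday of August 2032: Aug 24 2032.
4th Tuesday of September 2032: Sep 28 2032.

Sep 28 2032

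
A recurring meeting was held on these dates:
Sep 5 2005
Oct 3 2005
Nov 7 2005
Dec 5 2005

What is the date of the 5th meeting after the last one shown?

Gaps: 28, 35, 28 days — a mix of 28 and 35. Every date is a Monday.
Each is the 1st Monday of its month.
January 2006 — 1st Monday is Jan 2 2006.
February 2006 — 1st Monday is Feb 6 2006.
1st Monday of March 2006: Mar 6 2006.
1st Monday of April 2006: Apr 3 2006.
1st Monday of May 2006: May 1 2006.

May 1 2006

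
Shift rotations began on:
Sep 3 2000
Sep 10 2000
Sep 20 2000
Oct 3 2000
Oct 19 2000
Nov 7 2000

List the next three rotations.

Intervals are 7, 10, 13, 16, 19 days — an arithmetic progression with common difference 3.
Next gap: 22 days. Nov 7 2000 + 22 days = Nov 29 2000.
Next gap: 25 days. Nov 29 2000 + 25 days = Dec 24 2000.
Next gap: 28 days. Dec 24 2000 + 28 days = Jan 21 2001.

Nov 29 2000, Dec 24 2000, Jan 21 2001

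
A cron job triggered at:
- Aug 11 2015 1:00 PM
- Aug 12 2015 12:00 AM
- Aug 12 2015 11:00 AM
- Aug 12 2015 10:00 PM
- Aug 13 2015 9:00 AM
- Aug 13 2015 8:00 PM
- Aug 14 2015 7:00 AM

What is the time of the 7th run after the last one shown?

Spacing: 11, 11, 11, 11, 11, 11 h — constant 11 h.
Aug 14 2015 7:00 AM + 11 h = Aug 14 2015 6:00 PM.
Aug 14 2015 6:00 PM + 11 h = Aug 15 2015 5:00 AM.
Aug 15 2015 5:00 AM + 11 h = Aug 15 2015 4:00 PM.
Aug 15 2015 4:00 PM + 11 h = Aug 16 2015 3:00 AM.
Aug 16 2015 3:00 AM + 11 h = Aug 16 2015 2:00 PM.
Aug 16 2015 2:00 PM + 11 h = Aug 17 2015 1:00 AM.
Aug 17 2015 1:00 AM + 11 h = Aug 17 2015 12:00 PM.

Aug 17 2015 12:00 PM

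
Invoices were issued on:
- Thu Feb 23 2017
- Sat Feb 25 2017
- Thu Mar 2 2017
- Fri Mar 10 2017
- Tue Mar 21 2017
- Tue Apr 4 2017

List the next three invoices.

Fri Apr 21 2017, Thu May 11 2017, Sat Jun 3 2017

Gaps: 2, 5, 8, 11, 14 days — each gap is 3 larger than the previous one.
Next gap: 17 days. Tue Apr 4 2017 + 17 days = Fri Apr 21 2017.
Next gap: 20 days. Fri Apr 21 2017 + 20 days = Thu May 11 2017.
Next gap: 23 days. Thu May 11 2017 + 23 days = Sat Jun 3 2017.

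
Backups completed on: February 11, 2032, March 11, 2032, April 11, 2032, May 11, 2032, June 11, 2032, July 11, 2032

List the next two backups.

August 11, 2032; September 11, 2032

The day-of-month is always 11 (29, 31, 30, 31, 30 days between events).
So this recurs on the 11th of each month.
August 2032: August 11, 2032.
Next: September 2032 → September 11, 2032.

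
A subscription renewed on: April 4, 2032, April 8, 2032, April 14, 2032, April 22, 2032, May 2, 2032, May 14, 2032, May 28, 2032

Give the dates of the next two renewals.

Intervals are 4, 6, 8, 10, 12, 14 days — an arithmetic progression with common difference 2.
Next gap: 16 days. May 28, 2032 + 16 days = June 13, 2032.
Next gap: 18 days. June 13, 2032 + 18 days = July 1, 2032.

June 13, 2032; July 1, 2032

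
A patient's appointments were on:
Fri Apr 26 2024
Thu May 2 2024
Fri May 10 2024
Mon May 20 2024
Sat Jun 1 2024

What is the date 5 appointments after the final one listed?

Fri Aug 30 2024

The spacing grows by 2 each time: 6, 8, 10, 12 days.
Next gap: 14 days. Sat Jun 1 2024 + 14 days = Sat Jun 15 2024.
Next gap: 16 days. Sat Jun 15 2024 + 16 days = Mon Jul 1 2024.
Next gap: 18 days. Mon Jul 1 2024 + 18 days = Fri Jul 19 2024.
Next gap: 20 days. Fri Jul 19 2024 + 20 days = Thu Aug 8 2024.
Next gap: 22 days. Thu Aug 8 2024 + 22 days = Fri Aug 30 2024.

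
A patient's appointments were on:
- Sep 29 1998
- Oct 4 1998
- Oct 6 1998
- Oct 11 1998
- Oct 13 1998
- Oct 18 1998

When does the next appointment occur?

Gaps: 5, 2, 5, 2, 5 days — not constant, but cyclic with period 2.
The events fall on every Tuesday and Sunday.
The following Tuesday is Oct 20 1998.

Oct 20 1998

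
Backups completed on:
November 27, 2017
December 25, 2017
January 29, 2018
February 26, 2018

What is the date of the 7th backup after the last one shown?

September 24, 2018

Every date is a Monday; gaps 28, 35, 28 days.
Each is the last Monday of its month (at least one falls on the 29th or later, ruling out '4th Monday').
March 2018 ends with Monday March 26, 2018.
April 2018 ends with Monday April 30, 2018.
May 2018 ends with Monday May 28, 2018.
Last Monday of June 2018: June 25, 2018.
Last Monday of July 2018: July 30, 2018.
Last Monday of August 2018: August 27, 2018.
September 2018 ends with Monday September 24, 2018.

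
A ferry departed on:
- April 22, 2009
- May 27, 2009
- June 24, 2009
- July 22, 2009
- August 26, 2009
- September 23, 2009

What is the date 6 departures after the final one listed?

These are Wednesdays at 28- or 35-day spacing (35, 28, 28, 35, 28).
The pattern: 4th Wednesday of the month.
October 2009 — 4th Wednesday is October 28, 2009.
4th Wednesday of November 2009: November 25, 2009.
4th Wednesday of December 2009: December 23, 2009.
4th Wednesday of January 2010: January 27, 2010.
4th Wednesday of February 2010: February 24, 2010.
March 2010 — 4th Wednesday is March 24, 2010.

March 24, 2010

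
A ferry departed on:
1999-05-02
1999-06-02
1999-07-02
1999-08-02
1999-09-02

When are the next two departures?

1999-10-02, 1999-11-02

Each date is the 2nd; the gaps (31, 30, 31, 31) track the month lengths.
The rule is the 2nd of each month.
October 1999: 1999-10-02.
Next: November 1999 → 1999-11-02.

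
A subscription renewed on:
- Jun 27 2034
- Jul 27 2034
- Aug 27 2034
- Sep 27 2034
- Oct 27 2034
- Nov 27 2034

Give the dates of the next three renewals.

Gaps: 30, 31, 31, 30, 31 days — not constant. Every event is on the 27th of the month.
Pattern: the 27th of each month.
Next: December 2034 → Dec 27 2034.
Next: January 2035 → Jan 27 2035.
February 2035: Feb 27 2035.

Dec 27 2034, Jan 27 2035, Feb 27 2035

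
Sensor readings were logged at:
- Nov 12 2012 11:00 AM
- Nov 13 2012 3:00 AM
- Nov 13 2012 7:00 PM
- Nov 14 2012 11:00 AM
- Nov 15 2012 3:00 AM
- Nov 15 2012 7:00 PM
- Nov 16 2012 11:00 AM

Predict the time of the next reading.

The interval is a steady 16 hours (16, 16, 16, 16, 16, 16).
Nov 16 2012 11:00 AM + 16 h = Nov 17 2012 3:00 AM.

Nov 17 2012 3:00 AM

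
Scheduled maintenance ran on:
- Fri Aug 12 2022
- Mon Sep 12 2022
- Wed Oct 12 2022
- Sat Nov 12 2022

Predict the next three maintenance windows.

The day-of-month is always 12 (31, 30, 31 days between events).
So this recurs on the 12th of each month.
Next: December 2022 → Mon Dec 12 2022.
January 2023: Thu Jan 12 2023.
Next: February 2023 → Sun Feb 12 2023.

Mon Dec 12 2022, Thu Jan 12 2023, Sun Feb 12 2023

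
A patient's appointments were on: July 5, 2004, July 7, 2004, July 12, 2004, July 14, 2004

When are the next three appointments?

July 19, 2004; July 21, 2004; July 26, 2004

Gaps: 2, 5, 2 days — not constant, but cyclic with period 2.
The events fall on every Monday and Wednesday.
The following Monday is July 19, 2004.
The following Wednesday is July 21, 2004.
The following Monday is July 26, 2004.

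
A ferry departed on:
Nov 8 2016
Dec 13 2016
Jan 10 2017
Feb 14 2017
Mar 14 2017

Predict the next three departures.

Apr 11 2017, May 9 2017, Jun 13 2017

Gaps: 35, 28, 35, 28 days — a mix of 28 and 35. Every date is a Tuesday.
Each is the 2nd Tuesday of its month.
April 2017 — 2nd Tuesday is Apr 11 2017.
May 2017 — 2nd Tuesday is May 9 2017.
2nd Tuesday of June 2017: Jun 13 2017.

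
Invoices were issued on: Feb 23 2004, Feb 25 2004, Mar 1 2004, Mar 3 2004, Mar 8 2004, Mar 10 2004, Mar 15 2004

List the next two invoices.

The gap pattern 2, 5, 2, 5, 2, 5 repeats every 2 events.
These are the Mondays and Wednesdays of each week.
The following Wednesday is Mar 17 2004.
Next Monday: Mar 22 2004.

Mar 17 2004, Mar 22 2004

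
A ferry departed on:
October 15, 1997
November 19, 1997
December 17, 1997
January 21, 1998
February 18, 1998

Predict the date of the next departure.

March 18, 1998

All dates are Wednesdays, 35, 28, 35, 28 days apart.
Specifically, the 3rd Wednesday of each month.
March 1998 — 3rd Wednesday is March 18, 1998.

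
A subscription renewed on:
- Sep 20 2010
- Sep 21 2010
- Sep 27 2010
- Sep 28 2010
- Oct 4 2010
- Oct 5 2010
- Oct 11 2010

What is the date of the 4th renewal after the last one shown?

Every event lands on a Monday or Tuesday (gaps cycle 1, 6, 1, 6, 1, 6).
So the schedule is: every Monday and Tuesday.
Next Tuesday: Oct 12 2010.
The following Monday is Oct 18 2010.
The following Tuesday is Oct 19 2010.
The following Monday is Oct 25 2010.

Oct 25 2010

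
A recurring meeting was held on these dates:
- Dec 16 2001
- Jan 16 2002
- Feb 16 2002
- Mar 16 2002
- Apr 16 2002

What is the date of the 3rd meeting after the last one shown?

Jul 16 2002

The day-of-month is always 16 (31, 31, 28, 31 days between events).
So this recurs on the 16th of each month.
Next: May 2002 → May 16 2002.
June 2002: Jun 16 2002.
Next: July 2002 → Jul 16 2002.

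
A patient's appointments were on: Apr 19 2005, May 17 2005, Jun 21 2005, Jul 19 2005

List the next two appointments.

Aug 16 2005, Sep 20 2005

Gaps: 28, 35, 28 days — a mix of 28 and 35. Every date is a Tuesday.
Each is the 3rd Tuesday of its month.
3rd Tuesday of August 2005: Aug 16 2005.
3rd Tuesday of September 2005: Sep 20 2005.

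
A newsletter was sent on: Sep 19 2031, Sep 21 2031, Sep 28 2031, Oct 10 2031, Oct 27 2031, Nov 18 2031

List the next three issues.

Intervals are 2, 7, 12, 17, 22 days — an arithmetic progression with common difference 5.
Next gap: 27 days. Nov 18 2031 + 27 days = Dec 15 2031.
Next gap: 32 days. Dec 15 2031 + 32 days = Jan 16 2032.
Next gap: 37 days. Jan 16 2032 + 37 days = Feb 22 2032.

Dec 15 2031, Jan 16 2032, Feb 22 2032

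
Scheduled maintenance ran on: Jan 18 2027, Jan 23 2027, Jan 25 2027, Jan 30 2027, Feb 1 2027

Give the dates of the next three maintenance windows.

Every event lands on a Monday or Saturday (gaps cycle 5, 2, 5, 2).
So the schedule is: every Monday and Saturday.
The following Saturday is Feb 6 2027.
The following Monday is Feb 8 2027.
Next Saturday: Feb 13 2027.

Feb 6 2027, Feb 8 2027, Feb 13 2027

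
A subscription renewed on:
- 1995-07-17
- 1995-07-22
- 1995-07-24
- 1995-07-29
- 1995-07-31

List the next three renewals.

Gaps: 5, 2, 5, 2 days — not constant, but cyclic with period 2.
The events fall on every Monday and Saturday.
The following Saturday is 1995-08-05.
Next Monday: 1995-08-07.
Next Saturday: 1995-08-12.

1995-08-05, 1995-08-07, 1995-08-12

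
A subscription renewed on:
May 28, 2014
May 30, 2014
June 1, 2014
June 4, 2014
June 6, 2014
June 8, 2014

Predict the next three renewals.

Every event lands on a Wednesday or Friday or Sunday (gaps cycle 2, 2, 3, 2, 2).
So the schedule is: every Wednesday, Friday and Sunday.
Next Wednesday: June 11, 2014.
Next Friday: June 13, 2014.
Next Sunday: June 15, 2014.

June 11, 2014; June 13, 2014; June 15, 2014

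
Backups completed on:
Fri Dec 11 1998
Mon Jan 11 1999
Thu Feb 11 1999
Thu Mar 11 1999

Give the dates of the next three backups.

Gaps: 31, 31, 28 days — not constant. Every event is on the 11th of the month.
Pattern: the 11th of each month.
April 1999: Sun Apr 11 1999.
Next: May 1999 → Tue May 11 1999.
Next: June 1999 → Fri Jun 11 1999.

Sun Apr 11 1999, Tue May 11 1999, Fri Jun 11 1999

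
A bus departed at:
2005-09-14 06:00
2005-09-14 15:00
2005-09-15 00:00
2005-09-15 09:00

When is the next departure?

2005-09-15 18:00

The interval is a steady 9 hours (9, 9, 9).
2005-09-15 09:00 + 9 h = 2005-09-15 18:00.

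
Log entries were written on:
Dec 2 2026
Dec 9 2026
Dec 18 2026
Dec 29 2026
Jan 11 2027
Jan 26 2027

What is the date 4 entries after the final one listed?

Apr 16 2027

Intervals are 7, 9, 11, 13, 15 days — an arithmetic progression with common difference 2.
Next gap: 17 days. Jan 26 2027 + 17 days = Feb 12 2027.
Next gap: 19 days. Feb 12 2027 + 19 days = Mar 3 2027.
Next gap: 21 days. Mar 3 2027 + 21 days = Mar 24 2027.
Next gap: 23 days. Mar 24 2027 + 23 days = Apr 16 2027.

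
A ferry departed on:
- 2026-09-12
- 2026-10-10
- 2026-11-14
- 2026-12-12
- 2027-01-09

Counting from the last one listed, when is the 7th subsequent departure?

2027-08-14

All dates are Saturdays, 28, 35, 28, 28 days apart.
Specifically, the 2nd Saturday of each month.
February 2027 — 2nd Saturday is 2027-02-13.
2nd Saturday of March 2027: 2027-03-13.
2nd Saturday of April 2027: 2027-04-10.
2nd Saturday of May 2027: 2027-05-08.
2nd Saturday of June 2027: 2027-06-12.
2nd Saturday of July 2027: 2027-07-10.
August 2027 — 2nd Saturday is 2027-08-14.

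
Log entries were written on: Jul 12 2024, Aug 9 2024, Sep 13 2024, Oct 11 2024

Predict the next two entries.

Nov 8 2024, Dec 13 2024

These are Fridays at 28- or 35-day spacing (28, 35, 28).
The pattern: 2nd Friday of the month.
2nd Friday of November 2024: Nov 8 2024.
2nd Friday of December 2024: Dec 13 2024.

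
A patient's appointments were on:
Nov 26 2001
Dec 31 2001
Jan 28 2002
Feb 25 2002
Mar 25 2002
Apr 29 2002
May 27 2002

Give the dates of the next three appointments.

All Mondays; the gaps (35, 28, 28, 28, 35, 28) vary with month length.
This is the last Monday of each month.
June 2002 ends with Monday Jun 24 2002.
Last Monday of July 2002: Jul 29 2002.
Last Monday of August 2002: Aug 26 2002.

Jun 24 2002, Jul 29 2002, Aug 26 2002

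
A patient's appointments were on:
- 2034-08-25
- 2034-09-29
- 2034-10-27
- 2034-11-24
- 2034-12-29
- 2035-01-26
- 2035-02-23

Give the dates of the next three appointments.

2035-03-30, 2035-04-27, 2035-05-25

All Fridays; the gaps (35, 28, 28, 35, 28, 28) vary with month length.
This is the last Friday of each month.
Last Friday of March 2035: 2035-03-30.
Last Friday of April 2035: 2035-04-27.
Last Friday of May 2035: 2035-05-25.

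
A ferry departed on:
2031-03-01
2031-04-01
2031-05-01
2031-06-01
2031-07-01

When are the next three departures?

2031-08-01, 2031-09-01, 2031-10-01

Gaps: 31, 30, 31, 30 days — not constant. Every event is on the 1st of the month.
Pattern: the 1st of each month.
August 2031: 2031-08-01.
Next: September 2031 → 2031-09-01.
Next: October 2031 → 2031-10-01.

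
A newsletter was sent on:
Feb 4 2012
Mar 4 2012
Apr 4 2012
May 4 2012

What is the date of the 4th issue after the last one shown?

Sep 4 2012

The day-of-month is always 4 (29, 31, 30 days between events).
So this recurs on the 4th of each month.
June 2012: Jun 4 2012.
Next: July 2012 → Jul 4 2012.
August 2012: Aug 4 2012.
Next: September 2012 → Sep 4 2012.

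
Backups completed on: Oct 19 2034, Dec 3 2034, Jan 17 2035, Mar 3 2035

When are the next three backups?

Apr 17 2035, Jun 1 2035, Jul 16 2035

Every event comes 45 days after the last (45, 45, 45).
Mar 3 2035 + 45 days = Apr 17 2035.
Apr 17 2035 + 45 days = Jun 1 2035.
Jun 1 2035 + 45 days = Jul 16 2035.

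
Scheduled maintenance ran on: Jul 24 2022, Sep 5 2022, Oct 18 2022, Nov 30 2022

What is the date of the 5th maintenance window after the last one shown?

Jul 3 2023

Gaps between consecutive events: 43, 43, 43 days — a constant 43-day interval.
Nov 30 2022 + 43 days = Jan 12 2023.
Jan 12 2023 + 43 days = Feb 24 2023.
Feb 24 2023 + 43 days = Apr 8 2023.
Apr 8 2023 + 43 days = May 21 2023.
May 21 2023 + 43 days = Jul 3 2023.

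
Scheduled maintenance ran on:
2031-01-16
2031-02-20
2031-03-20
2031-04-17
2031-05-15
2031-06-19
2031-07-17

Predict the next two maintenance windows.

All dates are Thursdays, 35, 28, 28, 28, 35, 28 days apart.
Specifically, the 3rd Thursday of each month.
3rd Thursday of August 2031: 2031-08-21.
September 2031 — 3rd Thursday is 2031-09-18.

2031-08-21, 2031-09-18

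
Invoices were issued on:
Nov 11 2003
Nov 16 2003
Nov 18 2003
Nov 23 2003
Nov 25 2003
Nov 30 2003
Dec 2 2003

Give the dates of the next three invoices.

Gaps: 5, 2, 5, 2, 5, 2 days — not constant, but cyclic with period 2.
The events fall on every Tuesday and Sunday.
Next Sunday: Dec 7 2003.
The following Tuesday is Dec 9 2003.
The following Sunday is Dec 14 2003.

Dec 7 2003, Dec 9 2003, Dec 14 2003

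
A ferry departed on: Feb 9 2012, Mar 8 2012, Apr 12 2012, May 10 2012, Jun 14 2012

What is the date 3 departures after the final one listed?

Sep 13 2012

These are Thursdays at 28- or 35-day spacing (28, 35, 28, 35).
The pattern: 2nd Thursday of the month.
2nd Thursday of July 2012: Jul 12 2012.
August 2012 — 2nd Thursday is Aug 9 2012.
2nd Thursday of September 2012: Sep 13 2012.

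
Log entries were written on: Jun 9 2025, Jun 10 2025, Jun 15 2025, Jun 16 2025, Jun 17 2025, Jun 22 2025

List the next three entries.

Gaps: 1, 5, 1, 1, 5 days — not constant, but cyclic with period 3.
The events fall on every Monday, Tuesday and Sunday.
The following Monday is Jun 23 2025.
The following Tuesday is Jun 24 2025.
The following Sunday is Jun 29 2025.

Jun 23 2025, Jun 24 2025, Jun 29 2025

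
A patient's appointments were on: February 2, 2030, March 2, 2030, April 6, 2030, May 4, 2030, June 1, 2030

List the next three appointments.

All dates are Saturdays, 28, 35, 28, 28 days apart.
Specifically, the 1st Saturday of each month.
July 2030 — 1st Saturday is July 6, 2030.
1st Saturday of August 2030: August 3, 2030.
September 2030 — 1st Saturday is September 7, 2030.

July 6, 2030; August 3, 2030; September 7, 2030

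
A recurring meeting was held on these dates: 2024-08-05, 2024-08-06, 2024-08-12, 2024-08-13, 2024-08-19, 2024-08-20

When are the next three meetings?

Every event lands on a Monday or Tuesday (gaps cycle 1, 6, 1, 6, 1).
So the schedule is: every Monday and Tuesday.
Next Monday: 2024-08-26.
Next Tuesday: 2024-08-27.
Next Monday: 2024-09-02.

2024-08-26, 2024-08-27, 2024-09-02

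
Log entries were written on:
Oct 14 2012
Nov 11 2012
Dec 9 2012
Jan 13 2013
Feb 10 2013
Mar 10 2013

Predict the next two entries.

Gaps: 28, 28, 35, 28, 28 days — a mix of 28 and 35. Every date is a Sunday.
Each is the 2nd Sunday of its month.
2nd Sunday of April 2013: Apr 14 2013.
May 2013 — 2nd Sunday is May 12 2013.

Apr 14 2013, May 12 2013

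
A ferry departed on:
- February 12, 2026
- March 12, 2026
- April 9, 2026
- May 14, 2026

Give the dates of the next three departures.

Gaps: 28, 28, 35 days — a mix of 28 and 35. Every date is a Thursday.
Each is the 2nd Thursday of its month.
2nd Thursday of June 2026: June 11, 2026.
July 2026 — 2nd Thursday is July 9, 2026.
August 2026 — 2nd Thursday is August 13, 2026.

June 11, 2026; July 9, 2026; August 13, 2026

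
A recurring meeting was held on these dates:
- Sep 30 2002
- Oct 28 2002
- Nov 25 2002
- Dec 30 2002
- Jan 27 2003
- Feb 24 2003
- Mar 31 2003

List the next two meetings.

These are Mondays with 28, 28, 35, 28, 28, 35-day gaps.
Each is the final Monday of its month — Sep 30 2002 is past the 28th, so '4th Monday' doesn't fit.
April 2003 ends with Monday Apr 28 2003.
Last Monday of May 2003: May 26 2003.

Apr 28 2003, May 26 2003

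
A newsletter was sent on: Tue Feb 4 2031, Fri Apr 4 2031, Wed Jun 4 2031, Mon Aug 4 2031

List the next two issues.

Each date is the 4th; the gaps (59, 61, 61) track the month lengths.
The rule is the 4th of every 2 months.
Next: October 2031 → Sat Oct 4 2031.
Next: December 2031 → Thu Dec 4 2031.

Sat Oct 4 2031, Thu Dec 4 2031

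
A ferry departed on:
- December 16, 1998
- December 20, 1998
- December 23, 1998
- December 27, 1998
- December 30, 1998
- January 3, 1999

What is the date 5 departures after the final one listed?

The gap pattern 4, 3, 4, 3, 4 repeats every 2 events.
These are the Wednesdays and Sundays of each week.
The following Wednesday is January 6, 1999.
Next Sunday: January 10, 1999.
The following Wednesday is January 13, 1999.
Next Sunday: January 17, 1999.
Next Wednesday: January 20, 1999.

January 20, 1999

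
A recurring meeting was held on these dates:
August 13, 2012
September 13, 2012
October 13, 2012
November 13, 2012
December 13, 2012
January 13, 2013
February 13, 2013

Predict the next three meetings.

March 13, 2013; April 13, 2013; May 13, 2013

Each date is the 13th; the gaps (31, 30, 31, 30, 31, 31) track the month lengths.
The rule is the 13th of each month.
March 2013: March 13, 2013.
April 2013: April 13, 2013.
May 2013: May 13, 2013.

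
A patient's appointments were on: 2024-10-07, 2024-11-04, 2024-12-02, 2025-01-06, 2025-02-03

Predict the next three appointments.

2025-03-03, 2025-04-07, 2025-05-05

All dates are Mondays, 28, 28, 35, 28 days apart.
Specifically, the 1st Monday of each month.
1st Monday of March 2025: 2025-03-03.
1st Monday of April 2025: 2025-04-07.
1st Monday of May 2025: 2025-05-05.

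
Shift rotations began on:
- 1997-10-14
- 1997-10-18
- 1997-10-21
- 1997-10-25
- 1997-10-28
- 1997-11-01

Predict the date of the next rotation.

Every event lands on a Tuesday or Saturday (gaps cycle 4, 3, 4, 3, 4).
So the schedule is: every Tuesday and Saturday.
Next Tuesday: 1997-11-04.

1997-11-04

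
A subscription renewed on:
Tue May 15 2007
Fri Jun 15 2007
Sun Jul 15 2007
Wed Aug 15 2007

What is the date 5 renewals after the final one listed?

Gaps: 31, 30, 31 days — not constant. Every event is on the 15th of the month.
Pattern: the 15th of each month.
September 2007: Sat Sep 15 2007.
October 2007: Mon Oct 15 2007.
Next: November 2007 → Thu Nov 15 2007.
December 2007: Sat Dec 15 2007.
January 2008: Tue Jan 15 2008.

Tue Jan 15 2008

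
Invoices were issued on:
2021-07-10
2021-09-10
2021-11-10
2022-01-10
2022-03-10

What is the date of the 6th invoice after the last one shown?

Gaps: 62, 61, 61, 59 days — not constant. Every event is on the 10th of the month.
Pattern: the 10th of every 2 months.
Next: May 2022 → 2022-05-10.
July 2022: 2022-07-10.
September 2022: 2022-09-10.
Next: November 2022 → 2022-11-10.
January 2023: 2023-01-10.
Next: March 2023 → 2023-03-10.

2023-03-10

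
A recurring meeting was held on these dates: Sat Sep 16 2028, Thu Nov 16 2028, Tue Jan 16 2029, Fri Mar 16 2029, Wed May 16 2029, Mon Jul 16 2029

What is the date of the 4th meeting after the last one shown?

Sat Mar 16 2030

Each date is the 16th; the gaps (61, 61, 59, 61, 61) track the month lengths.
The rule is the 16th of every 2 months.
September 2029: Sun Sep 16 2029.
November 2029: Fri Nov 16 2029.
January 2030: Wed Jan 16 2030.
March 2030: Sat Mar 16 2030.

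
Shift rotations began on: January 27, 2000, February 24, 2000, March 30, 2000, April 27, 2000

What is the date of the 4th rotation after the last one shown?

Every date is a Thursday; gaps 28, 35, 28 days.
Each is the last Thursday of its month (at least one falls on the 29th or later, ruling out '4th Thursday').
Last Thursday of May 2000: May 25, 2000.
Last Thursday of June 2000: June 29, 2000.
Last Thursday of July 2000: July 27, 2000.
Last Thursday of August 2000: August 31, 2000.

August 31, 2000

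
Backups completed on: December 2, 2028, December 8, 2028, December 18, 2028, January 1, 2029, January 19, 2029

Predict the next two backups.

The spacing grows by 4 each time: 6, 10, 14, 18 days.
Next gap: 22 days. January 19, 2029 + 22 days = February 10, 2029.
Next gap: 26 days. February 10, 2029 + 26 days = March 8, 2029.

February 10, 2029; March 8, 2029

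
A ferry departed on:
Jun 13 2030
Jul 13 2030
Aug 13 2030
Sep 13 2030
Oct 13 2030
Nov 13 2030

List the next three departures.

The day-of-month is always 13 (30, 31, 31, 30, 31 days between events).
So this recurs on the 13th of each month.
Next: December 2030 → Dec 13 2030.
Next: January 2031 → Jan 13 2031.
Next: February 2031 → Feb 13 2031.

Dec 13 2030, Jan 13 2031, Feb 13 2031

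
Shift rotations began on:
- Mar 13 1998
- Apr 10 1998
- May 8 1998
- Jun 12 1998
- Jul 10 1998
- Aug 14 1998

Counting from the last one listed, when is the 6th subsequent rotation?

Feb 12 1999

These are Fridays at 28- or 35-day spacing (28, 28, 35, 28, 35).
The pattern: 2nd Friday of the month.
2nd Friday of September 1998: Sep 11 1998.
October 1998 — 2nd Friday is Oct 9 1998.
November 1998 — 2nd Friday is Nov 13 1998.
2nd Friday of December 1998: Dec 11 1998.
2nd Friday of January 1999: Jan 8 1999.
2nd Friday of February 1999: Feb 12 1999.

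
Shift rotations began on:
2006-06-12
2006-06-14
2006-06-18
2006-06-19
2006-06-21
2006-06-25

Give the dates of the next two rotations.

The gap pattern 2, 4, 1, 2, 4 repeats every 3 events.
These are the Mondays, Wednesdays and Sundays of each week.
The following Monday is 2006-06-26.
Next Wednesday: 2006-06-28.

2006-06-26, 2006-06-28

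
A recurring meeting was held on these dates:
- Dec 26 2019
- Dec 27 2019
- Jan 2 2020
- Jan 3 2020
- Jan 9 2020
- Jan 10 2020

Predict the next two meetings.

The gap pattern 1, 6, 1, 6, 1 repeats every 2 events.
These are the Thursdays and Fridays of each week.
Next Thursday: Jan 16 2020.
Next Friday: Jan 17 2020.

Jan 16 2020, Jan 17 2020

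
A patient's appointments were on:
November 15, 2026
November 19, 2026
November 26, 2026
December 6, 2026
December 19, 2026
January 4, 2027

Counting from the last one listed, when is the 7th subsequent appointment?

The spacing grows by 3 each time: 4, 7, 10, 13, 16 days.
Next gap: 19 days. January 4, 2027 + 19 days = January 23, 2027.
Next gap: 22 days. January 23, 2027 + 22 days = February 14, 2027.
Next gap: 25 days. February 14, 2027 + 25 days = March 11, 2027.
Next gap: 28 days. March 11, 2027 + 28 days = April 8, 2027.
Next gap: 31 days. April 8, 2027 + 31 days = May 9, 2027.
Next gap: 34 days. May 9, 2027 + 34 days = June 12, 2027.
Next gap: 37 days. June 12, 2027 + 37 days = July 19, 2027.

July 19, 2027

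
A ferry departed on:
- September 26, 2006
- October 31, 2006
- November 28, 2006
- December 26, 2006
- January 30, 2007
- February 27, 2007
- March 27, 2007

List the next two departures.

April 24, 2007; May 29, 2007

These are Tuesdays with 35, 28, 28, 35, 28, 28-day gaps.
Each is the final Tuesday of its month — October 31, 2006 is past the 28th, so '4th Tuesday' doesn't fit.
April 2007 ends with Tuesday April 24, 2007.
May 2007 ends with Tuesday May 29, 2007.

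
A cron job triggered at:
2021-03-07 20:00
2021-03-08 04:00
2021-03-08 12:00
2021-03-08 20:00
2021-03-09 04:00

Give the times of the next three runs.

Spacing: 8, 8, 8, 8 h — constant 8 h.
2021-03-09 04:00 + 8 h = 2021-03-09 12:00.
2021-03-09 12:00 + 8 h = 2021-03-09 20:00.
2021-03-09 20:00 + 8 h = 2021-03-10 04:00.

2021-03-09 12:00, 2021-03-09 20:00, 2021-03-10 04:00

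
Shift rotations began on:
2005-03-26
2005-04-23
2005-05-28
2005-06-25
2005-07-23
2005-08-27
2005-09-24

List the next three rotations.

2005-10-22, 2005-11-26, 2005-12-24

All dates are Saturdays, 28, 35, 28, 28, 35, 28 days apart.
Specifically, the 4th Saturday of each month.
October 2005 — 4th Saturday is 2005-10-22.
November 2005 — 4th Saturday is 2005-11-26.
4th Saturday of December 2005: 2005-12-24.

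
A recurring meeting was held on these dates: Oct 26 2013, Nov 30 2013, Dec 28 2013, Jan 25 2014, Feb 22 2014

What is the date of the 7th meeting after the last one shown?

Sep 27 2014

Every date is a Saturday; gaps 35, 28, 28, 28 days.
Each is the last Saturday of its month (at least one falls on the 29th or later, ruling out '4th Saturday').
March 2014 ends with Saturday Mar 29 2014.
Last Saturday of April 2014: Apr 26 2014.
Last Saturday of May 2014: May 31 2014.
Last Saturday of June 2014: Jun 28 2014.
July 2014 ends with Saturday Jul 26 2014.
August 2014 ends with Saturday Aug 30 2014.
September 2014 ends with Saturday Sep 27 2014.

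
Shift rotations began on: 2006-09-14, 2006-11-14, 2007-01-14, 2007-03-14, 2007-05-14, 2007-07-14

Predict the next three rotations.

Gaps: 61, 61, 59, 61, 61 days — not constant. Every event is on the 14th of the month.
Pattern: the 14th of every 2 months.
September 2007: 2007-09-14.
November 2007: 2007-11-14.
Next: January 2008 → 2008-01-14.

2007-09-14, 2007-11-14, 2008-01-14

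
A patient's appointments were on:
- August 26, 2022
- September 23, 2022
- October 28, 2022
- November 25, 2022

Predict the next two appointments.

All dates are Fridays, 28, 35, 28 days apart.
Specifically, the 4th Friday of each month.
December 2022 — 4th Friday is December 23, 2022.
January 2023 — 4th Friday is January 27, 2023.

December 23, 2022; January 27, 2023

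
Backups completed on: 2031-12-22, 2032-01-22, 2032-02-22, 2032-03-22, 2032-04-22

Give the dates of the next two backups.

2032-05-22, 2032-06-22

Gaps: 31, 31, 29, 31 days — not constant. Every event is on the 22nd of the month.
Pattern: the 22nd of each month.
Next: May 2032 → 2032-05-22.
June 2032: 2032-06-22.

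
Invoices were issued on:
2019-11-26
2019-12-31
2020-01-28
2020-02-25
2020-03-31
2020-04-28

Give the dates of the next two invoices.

All Tuesdays; the gaps (35, 28, 28, 35, 28) vary with month length.
This is the last Tuesday of each month.
May 2020 ends with Tuesday 2020-05-26.
June 2020 ends with Tuesday 2020-06-30.

2020-05-26, 2020-06-30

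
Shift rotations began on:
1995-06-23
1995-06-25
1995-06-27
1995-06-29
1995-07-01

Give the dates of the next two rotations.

1995-07-03, 1995-07-05

The spacing is 2, 2, 2, 2 days — always 2 days.
1995-07-01 + 2 days = 1995-07-03.
1995-07-03 + 2 days = 1995-07-05.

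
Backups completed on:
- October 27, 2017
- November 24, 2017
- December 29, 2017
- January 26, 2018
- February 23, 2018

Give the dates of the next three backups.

All Fridays; the gaps (28, 35, 28, 28) vary with month length.
This is the last Friday of each month.
March 2018 ends with Friday March 30, 2018.
April 2018 ends with Friday April 27, 2018.
Last Friday of May 2018: May 25, 2018.

March 30, 2018; April 27, 2018; May 25, 2018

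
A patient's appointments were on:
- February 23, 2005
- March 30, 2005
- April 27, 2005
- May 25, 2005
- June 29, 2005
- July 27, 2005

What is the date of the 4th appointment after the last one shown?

November 30, 2005

All Wednesdays; the gaps (35, 28, 28, 35, 28) vary with month length.
This is the last Wednesday of each month.
Last Wednesday of August 2005: August 31, 2005.
Last Wednesday of September 2005: September 28, 2005.
Last Wednesday of October 2005: October 26, 2005.
Last Wednesday of November 2005: November 30, 2005.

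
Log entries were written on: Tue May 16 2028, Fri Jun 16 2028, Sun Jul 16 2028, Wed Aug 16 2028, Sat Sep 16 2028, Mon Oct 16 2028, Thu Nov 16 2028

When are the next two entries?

Each date is the 16th; the gaps (31, 30, 31, 31, 30, 31) track the month lengths.
The rule is the 16th of each month.
Next: December 2028 → Sat Dec 16 2028.
January 2029: Tue Jan 16 2029.

Sat Dec 16 2028, Tue Jan 16 2029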